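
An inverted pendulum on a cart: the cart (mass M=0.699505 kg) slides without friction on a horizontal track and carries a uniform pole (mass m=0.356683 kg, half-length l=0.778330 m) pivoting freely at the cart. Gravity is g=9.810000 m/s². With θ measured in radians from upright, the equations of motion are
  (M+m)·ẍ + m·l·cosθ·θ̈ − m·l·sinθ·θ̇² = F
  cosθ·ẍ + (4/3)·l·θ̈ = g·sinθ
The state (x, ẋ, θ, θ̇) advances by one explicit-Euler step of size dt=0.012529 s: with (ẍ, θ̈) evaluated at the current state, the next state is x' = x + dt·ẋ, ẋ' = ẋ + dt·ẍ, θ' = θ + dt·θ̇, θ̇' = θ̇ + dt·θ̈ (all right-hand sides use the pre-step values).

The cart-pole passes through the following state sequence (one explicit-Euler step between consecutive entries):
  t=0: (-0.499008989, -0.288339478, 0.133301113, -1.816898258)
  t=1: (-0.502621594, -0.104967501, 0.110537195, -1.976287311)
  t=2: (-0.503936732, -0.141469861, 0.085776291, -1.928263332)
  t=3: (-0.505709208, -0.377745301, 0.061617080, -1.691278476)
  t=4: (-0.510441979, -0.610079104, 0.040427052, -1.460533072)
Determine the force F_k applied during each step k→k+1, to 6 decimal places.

F_0 = 11.835953 N
F_1 = -2.139121 N
F_2 = -14.774531 N
F_3 = -14.531370 N

step 0→1:
  ẍ = (ẋ'−ẋ)/dt = (-0.104967501−-0.288339478)/0.012529 = 14.635803
  θ̈ = (θ̇'−θ̇)/dt = (-1.976287311−-1.816898258)/0.012529 = -12.721610
  sinθ=0.132907, cosθ=0.991129
  F = (M+m)·ẍ + m·l·cosθ·θ̈ − m·l·sinθ·θ̇² = 15.458160 + -3.500405 − 0.121802 = 11.835953
step 1→2:
  ẍ = (ẋ'−ẋ)/dt = (-0.141469861−-0.104967501)/0.012529 = -2.913430
  θ̈ = (θ̇'−θ̇)/dt = (-1.928263332−-1.976287311)/0.012529 = 3.833026
  sinθ=0.110312, cosθ=0.993897
  F = (M+m)·ẍ + m·l·cosθ·θ̈ − m·l·sinθ·θ̇² = -3.077129 + 1.057619 − 0.119611 = -2.139121
step 2→3:
  ẍ = (ẋ'−ẋ)/dt = (-0.377745301−-0.141469861)/0.012529 = -18.858284
  θ̈ = (θ̇'−θ̇)/dt = (-1.691278476−-1.928263332)/0.012529 = 18.914906
  sinθ=0.085671, cosθ=0.996323
  F = (M+m)·ẍ + m·l·cosθ·θ̈ − m·l·sinθ·θ̇² = -19.917893 + 5.231795 − 0.088433 = -14.774531
step 3→4:
  ẍ = (ẋ'−ẋ)/dt = (-0.610079104−-0.377745301)/0.012529 = -18.543683
  θ̈ = (θ̇'−θ̇)/dt = (-1.460533072−-1.691278476)/0.012529 = 18.416905
  sinθ=0.061578, cosθ=0.998102
  F = (M+m)·ẍ + m·l·cosθ·θ̈ − m·l·sinθ·θ̇² = -19.585615 + 5.103145 − 0.048899 = -14.531370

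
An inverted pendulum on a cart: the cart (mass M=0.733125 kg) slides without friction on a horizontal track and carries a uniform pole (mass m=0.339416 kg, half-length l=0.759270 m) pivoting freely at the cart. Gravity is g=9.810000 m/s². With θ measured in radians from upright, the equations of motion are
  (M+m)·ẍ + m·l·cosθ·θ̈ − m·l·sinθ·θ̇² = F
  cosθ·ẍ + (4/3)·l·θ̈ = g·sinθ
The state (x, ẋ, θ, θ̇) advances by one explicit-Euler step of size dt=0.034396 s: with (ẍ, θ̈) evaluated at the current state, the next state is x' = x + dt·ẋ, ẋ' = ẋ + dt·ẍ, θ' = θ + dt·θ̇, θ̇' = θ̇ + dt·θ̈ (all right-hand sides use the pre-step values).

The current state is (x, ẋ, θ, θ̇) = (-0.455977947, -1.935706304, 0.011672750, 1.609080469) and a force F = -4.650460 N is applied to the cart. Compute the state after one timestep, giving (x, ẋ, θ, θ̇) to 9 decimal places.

sinθ=0.011672485, cosθ=0.999931874
temp = (F + m·l·θ̇²·sinθ)/(M+m) = (-4.650460 + 0.007788385)/1.072541 = -4.328665865
θ̈ = (g·sinθ − cosθ·temp)/(l·(4/3 − m·cos²θ/(M+m))) = 5.754170815
ẍ = temp − m·l·θ̈·cosθ/(M+m) = -5.711174367
Euler: x'=-0.455977947+0.034396·-1.935706304=-0.522558501, ẋ'=-1.935706304+0.034396·-5.711174367=-2.132147858
       θ'=0.011672750+0.034396·1.609080469=0.067018682, θ̇'=1.609080469+0.034396·5.754170815=1.807000928

(-0.522558501, -2.132147858, 0.067018682, 1.807000928)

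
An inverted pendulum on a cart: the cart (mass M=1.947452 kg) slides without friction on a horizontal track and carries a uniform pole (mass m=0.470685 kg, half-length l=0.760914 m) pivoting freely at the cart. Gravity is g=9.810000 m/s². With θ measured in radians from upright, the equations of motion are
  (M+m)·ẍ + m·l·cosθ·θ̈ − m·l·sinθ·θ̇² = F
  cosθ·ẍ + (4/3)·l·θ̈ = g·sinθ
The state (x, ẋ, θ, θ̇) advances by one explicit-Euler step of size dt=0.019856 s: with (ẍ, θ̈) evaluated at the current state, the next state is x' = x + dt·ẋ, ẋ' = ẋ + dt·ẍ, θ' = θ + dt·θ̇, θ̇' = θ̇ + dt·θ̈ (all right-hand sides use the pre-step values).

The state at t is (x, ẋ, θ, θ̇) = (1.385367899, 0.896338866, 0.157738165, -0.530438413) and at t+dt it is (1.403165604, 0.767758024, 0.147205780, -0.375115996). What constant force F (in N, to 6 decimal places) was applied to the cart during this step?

F = -12.908047 N

ẍ = (ẋ'−ẋ)/dt = (0.767758024−0.896338866)/0.019856 = -6.475667
θ̈ = (θ̇'−θ̇)/dt = (-0.375115996−-0.530438413)/0.019856 = 7.822442
sinθ=0.157085, cosθ=0.987585
F = (M+m)·ẍ + m·l·cosθ·θ̈ − m·l·sinθ·θ̇² = -15.659050 + 2.766832 − 0.015830 = -12.908047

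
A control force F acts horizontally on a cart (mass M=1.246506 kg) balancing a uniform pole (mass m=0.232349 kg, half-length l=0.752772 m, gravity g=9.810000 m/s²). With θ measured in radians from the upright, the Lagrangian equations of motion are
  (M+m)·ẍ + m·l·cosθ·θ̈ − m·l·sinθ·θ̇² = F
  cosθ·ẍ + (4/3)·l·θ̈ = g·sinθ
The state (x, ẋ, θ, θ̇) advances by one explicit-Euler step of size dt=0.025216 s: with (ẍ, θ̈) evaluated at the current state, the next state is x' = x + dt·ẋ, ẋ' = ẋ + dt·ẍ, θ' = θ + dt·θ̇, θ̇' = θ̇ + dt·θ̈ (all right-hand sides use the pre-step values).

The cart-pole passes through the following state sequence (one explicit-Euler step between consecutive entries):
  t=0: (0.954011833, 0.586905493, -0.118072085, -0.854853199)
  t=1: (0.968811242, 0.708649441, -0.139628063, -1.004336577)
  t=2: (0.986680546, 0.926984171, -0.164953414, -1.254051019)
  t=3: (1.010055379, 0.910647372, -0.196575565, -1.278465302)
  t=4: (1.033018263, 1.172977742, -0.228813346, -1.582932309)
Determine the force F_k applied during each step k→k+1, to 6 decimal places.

F_0 = 6.125390 N
F_1 = 11.114099 N
F_2 = -1.079991 N
F_3 = 13.369649 N

step 0→1:
  ẍ = (ẋ'−ẋ)/dt = (0.708649441−0.586905493)/0.025216 = 4.828044
  θ̈ = (θ̇'−θ̇)/dt = (-1.004336577−-0.854853199)/0.025216 = -5.928116
  sinθ=-0.117798, cosθ=0.993038
  F = (M+m)·ẍ + m·l·cosθ·θ̈ − m·l·sinθ·θ̇² = 7.139976 + -1.029643 − -0.015057 = 6.125390
step 1→2:
  ẍ = (ẋ'−ẋ)/dt = (0.926984171−0.708649441)/0.025216 = 8.658579
  θ̈ = (θ̇'−θ̇)/dt = (-1.254051019−-1.004336577)/0.025216 = -9.903016
  sinθ=-0.139175, cosθ=0.990268
  F = (M+m)·ẍ + m·l·cosθ·θ̈ − m·l·sinθ·θ̇² = 12.804783 + -1.715238 − -0.024554 = 11.114099
step 2→3:
  ẍ = (ẋ'−ẋ)/dt = (0.910647372−0.926984171)/0.025216 = -0.647874
  θ̈ = (θ̇'−θ̇)/dt = (-1.278465302−-1.254051019)/0.025216 = -0.968206
  sinθ=-0.164206, cosθ=0.986426
  F = (M+m)·ẍ + m·l·cosθ·θ̈ − m·l·sinθ·θ̇² = -0.958112 + -0.167046 − -0.045167 = -1.079991
step 3→4:
  ẍ = (ẋ'−ẋ)/dt = (1.172977742−0.910647372)/0.025216 = 10.403330
  θ̈ = (θ̇'−θ̇)/dt = (-1.582932309−-1.278465302)/0.025216 = -12.074358
  sinθ=-0.195312, cosθ=0.980741
  F = (M+m)·ẍ + m·l·cosθ·θ̈ − m·l·sinθ·θ̇² = 15.385017 + -2.071203 − -0.055836 = 13.369649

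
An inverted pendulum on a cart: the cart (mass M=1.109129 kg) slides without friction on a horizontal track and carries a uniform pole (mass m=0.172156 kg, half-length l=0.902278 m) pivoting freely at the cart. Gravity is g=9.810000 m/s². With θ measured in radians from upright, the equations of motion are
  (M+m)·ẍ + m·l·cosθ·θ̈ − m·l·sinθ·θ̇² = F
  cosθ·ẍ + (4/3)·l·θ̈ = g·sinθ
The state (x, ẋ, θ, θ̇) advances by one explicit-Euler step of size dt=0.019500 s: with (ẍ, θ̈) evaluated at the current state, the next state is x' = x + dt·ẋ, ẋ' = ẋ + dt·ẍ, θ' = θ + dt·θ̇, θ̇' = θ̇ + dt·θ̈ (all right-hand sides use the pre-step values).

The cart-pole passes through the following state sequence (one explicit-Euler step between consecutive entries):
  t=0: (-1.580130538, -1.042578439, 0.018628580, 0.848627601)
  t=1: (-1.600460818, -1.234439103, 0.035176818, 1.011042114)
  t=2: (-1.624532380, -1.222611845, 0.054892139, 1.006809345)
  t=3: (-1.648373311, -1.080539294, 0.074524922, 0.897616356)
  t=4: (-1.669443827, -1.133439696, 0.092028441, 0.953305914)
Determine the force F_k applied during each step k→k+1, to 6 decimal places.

F_0 = -11.315125 N
F_1 = 0.737852 N
F_2 = 8.458015 N
F_3 = -3.042862 N

step 0→1:
  ẍ = (ẋ'−ẋ)/dt = (-1.234439103−-1.042578439)/0.019500 = -9.839008
  θ̈ = (θ̇'−θ̇)/dt = (1.011042114−0.848627601)/0.019500 = 8.328949
  sinθ=0.018628, cosθ=0.999826
  F = (M+m)·ẍ + m·l·cosθ·θ̈ − m·l·sinθ·θ̇² = -12.606574 + 1.293533 − 0.002084 = -11.315125
step 1→2:
  ẍ = (ẋ'−ẋ)/dt = (-1.222611845−-1.234439103)/0.019500 = 0.606526
  θ̈ = (θ̇'−θ̇)/dt = (1.006809345−1.011042114)/0.019500 = -0.217065
  sinθ=0.035170, cosθ=0.999381
  F = (M+m)·ẍ + m·l·cosθ·θ̈ − m·l·sinθ·θ̇² = 0.777133 + -0.033696 − 0.005584 = 0.737852
step 2→3:
  ẍ = (ẋ'−ẋ)/dt = (-1.080539294−-1.222611845)/0.019500 = 7.285772
  θ̈ = (θ̇'−θ̇)/dt = (0.897616356−1.006809345)/0.019500 = -5.599640
  sinθ=0.054865, cosθ=0.998494
  F = (M+m)·ẍ + m·l·cosθ·θ̈ − m·l·sinθ·θ̇² = 9.335150 + -0.868496 − 0.008639 = 8.458015
step 3→4:
  ẍ = (ẋ'−ẋ)/dt = (-1.133439696−-1.080539294)/0.019500 = -2.712841
  θ̈ = (θ̇'−θ̇)/dt = (0.953305914−0.897616356)/0.019500 = 2.855875
  sinθ=0.074456, cosθ=0.997224
  F = (M+m)·ẍ + m·l·cosθ·θ̈ − m·l·sinθ·θ̇² = -3.475923 + 0.442379 − 0.009318 = -3.042862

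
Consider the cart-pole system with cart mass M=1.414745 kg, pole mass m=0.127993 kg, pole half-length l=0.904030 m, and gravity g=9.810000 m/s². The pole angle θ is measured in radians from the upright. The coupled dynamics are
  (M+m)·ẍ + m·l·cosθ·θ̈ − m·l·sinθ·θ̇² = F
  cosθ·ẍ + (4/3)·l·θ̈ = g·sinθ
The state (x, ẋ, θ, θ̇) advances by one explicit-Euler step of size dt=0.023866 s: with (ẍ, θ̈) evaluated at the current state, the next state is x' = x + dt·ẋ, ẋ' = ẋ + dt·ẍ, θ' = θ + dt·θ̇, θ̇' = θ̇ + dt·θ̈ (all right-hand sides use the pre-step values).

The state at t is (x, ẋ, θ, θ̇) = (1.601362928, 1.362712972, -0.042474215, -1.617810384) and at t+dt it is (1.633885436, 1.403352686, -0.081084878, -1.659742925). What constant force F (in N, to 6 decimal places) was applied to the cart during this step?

ẍ = (ẋ'−ẋ)/dt = (1.403352686−1.362712972)/0.023866 = 1.702829
θ̈ = (θ̇'−θ̇)/dt = (-1.659742925−-1.617810384)/0.023866 = -1.756999
sinθ=-0.042461, cosθ=0.999098
F = (M+m)·ẍ + m·l·cosθ·θ̈ − m·l·sinθ·θ̇² = 2.627019 + -0.203118 − -0.012859 = 2.436760

F = 2.436760 N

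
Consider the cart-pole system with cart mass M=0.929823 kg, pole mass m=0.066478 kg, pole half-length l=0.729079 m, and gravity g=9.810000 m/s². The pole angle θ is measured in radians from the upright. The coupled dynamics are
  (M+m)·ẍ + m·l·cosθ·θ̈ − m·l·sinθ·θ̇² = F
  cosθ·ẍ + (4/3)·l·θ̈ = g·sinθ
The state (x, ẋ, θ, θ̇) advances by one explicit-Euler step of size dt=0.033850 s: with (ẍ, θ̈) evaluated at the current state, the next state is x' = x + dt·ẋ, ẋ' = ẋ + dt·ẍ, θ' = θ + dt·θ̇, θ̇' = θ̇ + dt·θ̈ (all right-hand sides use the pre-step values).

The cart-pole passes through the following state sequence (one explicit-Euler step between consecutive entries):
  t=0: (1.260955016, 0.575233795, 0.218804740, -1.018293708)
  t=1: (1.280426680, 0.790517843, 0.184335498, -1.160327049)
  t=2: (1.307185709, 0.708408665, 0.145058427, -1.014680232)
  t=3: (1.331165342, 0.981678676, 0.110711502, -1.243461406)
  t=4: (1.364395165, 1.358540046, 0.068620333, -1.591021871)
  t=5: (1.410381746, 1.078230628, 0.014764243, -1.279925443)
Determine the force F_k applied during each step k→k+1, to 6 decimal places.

step 0→1:
  ẍ = (ẋ'−ẋ)/dt = (0.790517843−0.575233795)/0.033850 = 6.359942
  θ̈ = (θ̇'−θ̇)/dt = (-1.160327049−-1.018293708)/0.033850 = -4.195963
  sinθ=0.217063, cosθ=0.976158
  F = (M+m)·ẍ + m·l·cosθ·θ̈ − m·l·sinθ·θ̇² = 6.336417 + -0.198520 − 0.010909 = 6.126988
step 1→2:
  ẍ = (ẋ'−ẋ)/dt = (0.708408665−0.790517843)/0.033850 = -2.425677
  θ̈ = (θ̇'−θ̇)/dt = (-1.014680232−-1.160327049)/0.033850 = 4.302712
  sinθ=0.183293, cosθ=0.983058
  F = (M+m)·ẍ + m·l·cosθ·θ̈ − m·l·sinθ·θ̇² = -2.416705 + 0.205010 − 0.011961 = -2.223656
step 2→3:
  ẍ = (ẋ'−ẋ)/dt = (0.981678676−0.708408665)/0.033850 = 8.072969
  θ̈ = (θ̇'−θ̇)/dt = (-1.243461406−-1.014680232)/0.033850 = -6.758676
  sinθ=0.144550, cosθ=0.989497
  F = (M+m)·ẍ + m·l·cosθ·θ̈ − m·l·sinθ·θ̇² = 8.043107 + -0.324137 − 0.007213 = 7.711757
step 3→4:
  ẍ = (ẋ'−ẋ)/dt = (1.358540046−0.981678676)/0.033850 = 11.133275
  θ̈ = (θ̇'−θ̇)/dt = (-1.591021871−-1.243461406)/0.033850 = -10.267665
  sinθ=0.110485, cosθ=0.993878
  F = (M+m)·ẍ + m·l·cosθ·θ̈ − m·l·sinθ·θ̇² = 11.092093 + -0.494604 − 0.008280 = 10.589210
step 4→5:
  ẍ = (ẋ'−ẋ)/dt = (1.078230628−1.358540046)/0.033850 = -8.280928
  θ̈ = (θ̇'−θ̇)/dt = (-1.279925443−-1.591021871)/0.033850 = 9.190441
  sinθ=0.068566, cosθ=0.997647
  F = (M+m)·ẍ + m·l·cosθ·θ̈ − m·l·sinθ·θ̇² = -8.250297 + 0.444391 − 0.008412 = -7.814318

F_0 = 6.126988 N
F_1 = -2.223656 N
F_2 = 7.711757 N
F_3 = 10.589210 N
F_4 = -7.814318 N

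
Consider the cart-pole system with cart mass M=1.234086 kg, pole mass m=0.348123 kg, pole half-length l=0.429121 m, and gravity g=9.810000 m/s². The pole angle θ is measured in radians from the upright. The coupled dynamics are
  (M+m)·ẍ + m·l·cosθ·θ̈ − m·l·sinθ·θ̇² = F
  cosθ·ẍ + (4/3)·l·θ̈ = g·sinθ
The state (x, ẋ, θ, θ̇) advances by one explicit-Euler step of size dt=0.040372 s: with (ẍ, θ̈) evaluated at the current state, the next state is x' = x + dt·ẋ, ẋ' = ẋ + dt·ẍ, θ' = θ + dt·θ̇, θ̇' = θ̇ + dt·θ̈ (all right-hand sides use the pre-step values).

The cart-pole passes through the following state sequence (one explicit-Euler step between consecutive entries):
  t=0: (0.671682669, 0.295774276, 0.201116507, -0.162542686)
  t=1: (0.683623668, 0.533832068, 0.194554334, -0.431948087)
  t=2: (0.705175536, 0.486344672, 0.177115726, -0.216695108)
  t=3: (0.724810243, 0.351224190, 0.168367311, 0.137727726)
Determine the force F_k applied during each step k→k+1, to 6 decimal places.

F_0 = 8.352098 N
F_1 = -1.084990 N
F_2 = -4.005769 N

step 0→1:
  ẍ = (ẋ'−ẋ)/dt = (0.533832068−0.295774276)/0.040372 = 5.896606
  θ̈ = (θ̇'−θ̇)/dt = (-0.431948087−-0.162542686)/0.040372 = -6.673075
  sinθ=0.199763, cosθ=0.979844
  F = (M+m)·ẍ + m·l·cosθ·θ̈ − m·l·sinθ·θ̇² = 9.329664 + -0.976777 − 0.000788 = 8.352098
step 1→2:
  ẍ = (ẋ'−ẋ)/dt = (0.486344672−0.533832068)/0.040372 = -1.176246
  θ̈ = (θ̇'−θ̇)/dt = (-0.216695108−-0.431948087)/0.040372 = 5.331739
  sinθ=0.193329, cosθ=0.981134
  F = (M+m)·ẍ + m·l·cosθ·θ̈ − m·l·sinθ·θ̇² = -1.861067 + 0.781465 − 0.005389 = -1.084990
step 2→3:
  ẍ = (ẋ'−ẋ)/dt = (0.351224190−0.486344672)/0.040372 = -3.346886
  θ̈ = (θ̇'−θ̇)/dt = (0.137727726−-0.216695108)/0.040372 = 8.778927
  sinθ=0.176191, cosθ=0.984356
  F = (M+m)·ẍ + m·l·cosθ·θ̈ − m·l·sinθ·θ̇² = -5.295473 + 1.290940 − 0.001236 = -4.005769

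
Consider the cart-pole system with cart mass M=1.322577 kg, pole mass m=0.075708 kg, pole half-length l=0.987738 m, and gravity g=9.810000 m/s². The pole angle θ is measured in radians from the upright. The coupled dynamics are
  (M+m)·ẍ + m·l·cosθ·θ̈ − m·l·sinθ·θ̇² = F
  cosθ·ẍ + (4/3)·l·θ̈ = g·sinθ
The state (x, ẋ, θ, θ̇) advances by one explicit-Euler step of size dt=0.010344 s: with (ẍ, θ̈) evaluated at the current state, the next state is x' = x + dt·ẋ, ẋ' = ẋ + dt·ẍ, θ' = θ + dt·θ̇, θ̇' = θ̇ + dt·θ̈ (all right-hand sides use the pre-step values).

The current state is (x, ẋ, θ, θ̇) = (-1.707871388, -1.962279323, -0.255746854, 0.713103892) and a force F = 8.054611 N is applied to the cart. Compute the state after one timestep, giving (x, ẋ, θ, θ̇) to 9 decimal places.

sinθ=-0.252968041, cosθ=0.967474635
temp = (F + m·l·θ̇²·sinθ)/(M+m) = (8.054611 + -0.009619551)/1.398285 = 5.753470465
θ̈ = (g·sinθ − cosθ·temp)/(l·(4/3 − m·cos²θ/(M+m))) = -6.352342979
ẍ = temp − m·l·θ̈·cosθ/(M+m) = 6.082141447
Euler: x'=-1.707871388+0.010344·-1.962279323=-1.728169205, ẋ'=-1.962279323+0.010344·6.082141447=-1.899365652
       θ'=-0.255746854+0.010344·0.713103892=-0.248370507, θ̇'=0.713103892+0.010344·-6.352342979=0.647395256

(-1.728169205, -1.899365652, -0.248370507, 0.647395256)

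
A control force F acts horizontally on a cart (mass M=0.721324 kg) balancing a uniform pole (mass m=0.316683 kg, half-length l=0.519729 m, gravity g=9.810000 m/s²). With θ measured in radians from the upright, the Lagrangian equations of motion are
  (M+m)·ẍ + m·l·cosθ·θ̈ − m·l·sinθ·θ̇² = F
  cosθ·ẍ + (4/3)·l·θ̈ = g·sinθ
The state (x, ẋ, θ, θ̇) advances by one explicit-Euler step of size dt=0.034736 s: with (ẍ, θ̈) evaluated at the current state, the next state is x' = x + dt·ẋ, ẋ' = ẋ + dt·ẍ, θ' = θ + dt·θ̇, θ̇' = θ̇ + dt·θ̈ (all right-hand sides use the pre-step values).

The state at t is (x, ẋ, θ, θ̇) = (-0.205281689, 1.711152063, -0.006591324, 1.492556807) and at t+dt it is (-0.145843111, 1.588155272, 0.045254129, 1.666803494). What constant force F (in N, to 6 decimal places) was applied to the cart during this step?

F = -2.847451 N

ẍ = (ẋ'−ẋ)/dt = (1.588155272−1.711152063)/0.034736 = -3.540903
θ̈ = (θ̇'−θ̇)/dt = (1.666803494−1.492556807)/0.034736 = 5.016314
sinθ=-0.006591, cosθ=0.999978
F = (M+m)·ẍ + m·l·cosθ·θ̈ − m·l·sinθ·θ̇² = -3.675482 + 0.825614 − -0.002417 = -2.847451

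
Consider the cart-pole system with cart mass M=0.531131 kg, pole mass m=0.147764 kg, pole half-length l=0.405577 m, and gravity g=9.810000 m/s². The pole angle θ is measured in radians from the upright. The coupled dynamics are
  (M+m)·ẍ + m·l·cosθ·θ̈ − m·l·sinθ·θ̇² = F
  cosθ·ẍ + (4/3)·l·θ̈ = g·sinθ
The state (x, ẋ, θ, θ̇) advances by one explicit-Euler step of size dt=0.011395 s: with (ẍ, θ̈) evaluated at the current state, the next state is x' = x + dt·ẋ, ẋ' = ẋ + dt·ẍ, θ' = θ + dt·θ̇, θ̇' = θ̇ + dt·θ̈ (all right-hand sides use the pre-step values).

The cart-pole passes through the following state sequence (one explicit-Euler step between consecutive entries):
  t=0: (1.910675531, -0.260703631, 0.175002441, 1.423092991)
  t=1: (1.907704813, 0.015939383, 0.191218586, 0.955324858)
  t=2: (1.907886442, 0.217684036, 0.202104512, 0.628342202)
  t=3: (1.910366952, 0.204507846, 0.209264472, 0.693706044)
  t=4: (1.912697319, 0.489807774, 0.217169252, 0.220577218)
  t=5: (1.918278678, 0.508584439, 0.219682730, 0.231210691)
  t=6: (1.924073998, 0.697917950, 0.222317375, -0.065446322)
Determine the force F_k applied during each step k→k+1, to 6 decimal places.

step 0→1:
  ẍ = (ẋ'−ẋ)/dt = (0.015939383−-0.260703631)/0.011395 = 24.277579
  θ̈ = (θ̇'−θ̇)/dt = (0.955324858−1.423092991)/0.011395 = -41.050297
  sinθ=0.174111, cosθ=0.984726
  F = (M+m)·ẍ + m·l·cosθ·θ̈ − m·l·sinθ·θ̇² = 16.481927 + -2.422555 − 0.021132 = 14.038240
step 1→2:
  ẍ = (ẋ'−ẋ)/dt = (0.217684036−0.015939383)/0.011395 = 17.704665
  θ̈ = (θ̇'−θ̇)/dt = (0.628342202−0.955324858)/0.011395 = -28.695275
  sinθ=0.190055, cosθ=0.981773
  F = (M+m)·ẍ + m·l·cosθ·θ̈ − m·l·sinθ·θ̇² = 12.019608 + -1.688354 − 0.010395 = 10.320859
step 2→3:
  ẍ = (ẋ'−ẋ)/dt = (0.204507846−0.217684036)/0.011395 = -1.156313
  θ̈ = (θ̇'−θ̇)/dt = (0.693706044−0.628342202)/0.011395 = 5.736186
  sinθ=0.200731, cosθ=0.979646
  F = (M+m)·ẍ + m·l·cosθ·θ̈ − m·l·sinθ·θ̇² = -0.785015 + 0.336771 − 0.004750 = -0.452994
step 3→4:
  ẍ = (ẋ'−ẋ)/dt = (0.489807774−0.204507846)/0.011395 = 25.037291
  θ̈ = (θ̇'−θ̇)/dt = (0.220577218−0.693706044)/0.011395 = -41.520739
  sinθ=0.207740, cosθ=0.978184
  F = (M+m)·ẍ + m·l·cosθ·θ̈ − m·l·sinθ·θ̇² = 16.997691 + -2.434039 − 0.005991 = 14.557661
step 4→5:
  ẍ = (ẋ'−ẋ)/dt = (0.508584439−0.489807774)/0.011395 = 1.647799
  θ̈ = (θ̇'−θ̇)/dt = (0.231210691−0.220577218)/0.011395 = 0.933170
  sinθ=0.215466, cosθ=0.976511
  F = (M+m)·ẍ + m·l·cosθ·θ̈ − m·l·sinθ·θ̇² = 1.118682 + 0.054611 − 0.000628 = 1.172665
step 5→6:
  ẍ = (ẋ'−ẋ)/dt = (0.697917950−0.508584439)/0.011395 = 16.615490
  θ̈ = (θ̇'−θ̇)/dt = (-0.065446322−0.231210691)/0.011395 = -26.033963
  sinθ=0.217920, cosθ=0.975967
  F = (M+m)·ẍ + m·l·cosθ·θ̈ − m·l·sinθ·θ̇² = 11.280173 + -1.522710 − 0.000698 = 9.756765

F_0 = 14.038240 N
F_1 = 10.320859 N
F_2 = -0.452994 N
F_3 = 14.557661 N
F_4 = 1.172665 N
F_5 = 9.756765 N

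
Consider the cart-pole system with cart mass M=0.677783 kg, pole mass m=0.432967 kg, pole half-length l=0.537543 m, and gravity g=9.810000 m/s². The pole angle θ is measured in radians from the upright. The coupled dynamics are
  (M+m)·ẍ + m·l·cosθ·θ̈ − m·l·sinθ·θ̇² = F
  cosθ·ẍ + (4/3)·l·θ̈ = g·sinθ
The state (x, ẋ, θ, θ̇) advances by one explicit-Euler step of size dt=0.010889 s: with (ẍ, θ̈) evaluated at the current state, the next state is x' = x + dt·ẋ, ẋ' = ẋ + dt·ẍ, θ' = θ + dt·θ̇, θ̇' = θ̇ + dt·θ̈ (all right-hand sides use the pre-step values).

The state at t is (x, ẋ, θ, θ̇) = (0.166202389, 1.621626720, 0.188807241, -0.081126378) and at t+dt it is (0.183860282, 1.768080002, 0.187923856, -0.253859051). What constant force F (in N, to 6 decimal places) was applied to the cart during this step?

ẍ = (ẋ'−ẋ)/dt = (1.768080002−1.621626720)/0.010889 = 13.449654
θ̈ = (θ̇'−θ̇)/dt = (-0.253859051−-0.081126378)/0.010889 = -15.863043
sinθ=0.187687, cosθ=0.982229
F = (M+m)·ẍ + m·l·cosθ·θ̈ − m·l·sinθ·θ̇² = 14.939203 + -3.626329 − 0.000287 = 11.312587

F = 11.312587 N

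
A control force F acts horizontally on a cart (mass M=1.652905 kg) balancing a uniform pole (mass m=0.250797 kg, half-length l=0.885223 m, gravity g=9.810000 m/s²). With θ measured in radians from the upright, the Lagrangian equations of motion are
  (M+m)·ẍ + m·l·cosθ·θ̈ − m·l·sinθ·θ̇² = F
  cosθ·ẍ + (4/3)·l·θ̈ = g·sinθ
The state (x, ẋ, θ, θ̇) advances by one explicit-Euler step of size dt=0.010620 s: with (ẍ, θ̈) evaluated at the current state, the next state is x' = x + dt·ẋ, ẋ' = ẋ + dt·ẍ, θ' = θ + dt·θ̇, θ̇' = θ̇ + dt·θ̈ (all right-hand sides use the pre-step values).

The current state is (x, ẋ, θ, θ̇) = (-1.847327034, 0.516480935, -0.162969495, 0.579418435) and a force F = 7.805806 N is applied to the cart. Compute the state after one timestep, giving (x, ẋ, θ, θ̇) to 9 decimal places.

(-1.841842006, 0.566410499, -0.156816071, 0.523355059)

sinθ=-0.162249066, cosθ=0.986749837
temp = (F + m·l·θ̇²·sinθ)/(M+m) = (7.805806 + -0.012093217)/1.903702 = 4.093977305
θ̈ = (g·sinθ − cosθ·temp)/(l·(4/3 − m·cos²θ/(M+m))) = -5.279037322
ẍ = temp − m·l·θ̈·cosθ/(M+m) = 4.701465518
Euler: x'=-1.847327034+0.010620·0.516480935=-1.841842006, ẋ'=0.516480935+0.010620·4.701465518=0.566410499
       θ'=-0.162969495+0.010620·0.579418435=-0.156816071, θ̇'=0.579418435+0.010620·-5.279037322=0.523355059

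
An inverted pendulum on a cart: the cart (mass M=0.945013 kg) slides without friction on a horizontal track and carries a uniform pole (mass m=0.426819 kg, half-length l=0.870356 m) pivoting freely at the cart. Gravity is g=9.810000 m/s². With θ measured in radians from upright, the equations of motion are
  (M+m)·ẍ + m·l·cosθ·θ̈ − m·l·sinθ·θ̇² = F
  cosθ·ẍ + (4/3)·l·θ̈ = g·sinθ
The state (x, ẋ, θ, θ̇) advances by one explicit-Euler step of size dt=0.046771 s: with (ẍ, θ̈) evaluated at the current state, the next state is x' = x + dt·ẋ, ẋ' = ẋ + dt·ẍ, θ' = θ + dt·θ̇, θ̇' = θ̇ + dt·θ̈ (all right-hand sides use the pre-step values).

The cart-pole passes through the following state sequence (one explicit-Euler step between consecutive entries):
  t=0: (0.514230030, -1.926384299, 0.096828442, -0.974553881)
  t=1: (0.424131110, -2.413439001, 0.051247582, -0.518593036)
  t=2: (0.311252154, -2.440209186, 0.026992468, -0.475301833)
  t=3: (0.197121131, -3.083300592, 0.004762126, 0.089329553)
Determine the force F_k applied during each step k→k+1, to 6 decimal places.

step 0→1:
  ẍ = (ẋ'−ẋ)/dt = (-2.413439001−-1.926384299)/0.046771 = -10.413605
  θ̈ = (θ̇'−θ̇)/dt = (-0.518593036−-0.974553881)/0.046771 = 9.748794
  sinθ=0.096677, cosθ=0.995316
  F = (M+m)·ẍ + m·l·cosθ·θ̈ − m·l·sinθ·θ̇² = -14.285716 + 3.604562 − 0.034110 = -10.715264
step 1→2:
  ẍ = (ẋ'−ẋ)/dt = (-2.440209186−-2.413439001)/0.046771 = -0.572367
  θ̈ = (θ̇'−θ̇)/dt = (-0.475301833−-0.518593036)/0.046771 = 0.925599
  sinθ=0.051225, cosθ=0.998687
  F = (M+m)·ẍ + m·l·cosθ·θ̈ − m·l·sinθ·θ̇² = -0.785192 + 0.343394 − 0.005118 = -0.446915
step 2→3:
  ẍ = (ẋ'−ẋ)/dt = (-3.083300592−-2.440209186)/0.046771 = -13.749790
  θ̈ = (θ̇'−θ̇)/dt = (0.089329553−-0.475301833)/0.046771 = 12.072254
  sinθ=0.026989, cosθ=0.999636
  F = (M+m)·ẍ + m·l·cosθ·θ̈ − m·l·sinθ·θ̇² = -18.862401 + 4.483021 − 0.002265 = -14.381645

F_0 = -10.715264 N
F_1 = -0.446915 N
F_2 = -14.381645 N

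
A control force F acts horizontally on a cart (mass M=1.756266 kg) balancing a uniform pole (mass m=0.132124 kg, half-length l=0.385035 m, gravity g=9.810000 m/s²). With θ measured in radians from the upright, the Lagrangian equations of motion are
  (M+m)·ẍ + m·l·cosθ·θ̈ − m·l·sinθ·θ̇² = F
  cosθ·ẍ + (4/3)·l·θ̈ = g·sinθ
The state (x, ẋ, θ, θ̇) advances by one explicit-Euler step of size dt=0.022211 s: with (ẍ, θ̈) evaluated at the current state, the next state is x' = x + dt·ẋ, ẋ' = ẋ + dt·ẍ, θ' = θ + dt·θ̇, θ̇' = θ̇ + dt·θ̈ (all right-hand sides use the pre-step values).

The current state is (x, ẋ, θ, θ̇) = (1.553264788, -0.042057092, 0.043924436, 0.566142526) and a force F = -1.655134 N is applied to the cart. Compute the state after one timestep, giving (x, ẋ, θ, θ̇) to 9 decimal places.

sinθ=0.043910313, cosθ=0.999035477
temp = (F + m·l·θ̇²·sinθ)/(M+m) = (-1.655134 + 0.000715979)/1.888390 = -0.876099758
θ̈ = (g·sinθ − cosθ·temp)/(l·(4/3 − m·cos²θ/(M+m))) = 2.684553577
ẍ = temp − m·l·θ̈·cosθ/(M+m) = -0.948350650
Euler: x'=1.553264788+0.022211·-0.042057092=1.552330658, ẋ'=-0.042057092+0.022211·-0.948350650=-0.063120908
       θ'=0.043924436+0.022211·0.566142526=0.056499028, θ̇'=0.566142526+0.022211·2.684553577=0.625769146

(1.552330658, -0.063120908, 0.056499028, 0.625769146)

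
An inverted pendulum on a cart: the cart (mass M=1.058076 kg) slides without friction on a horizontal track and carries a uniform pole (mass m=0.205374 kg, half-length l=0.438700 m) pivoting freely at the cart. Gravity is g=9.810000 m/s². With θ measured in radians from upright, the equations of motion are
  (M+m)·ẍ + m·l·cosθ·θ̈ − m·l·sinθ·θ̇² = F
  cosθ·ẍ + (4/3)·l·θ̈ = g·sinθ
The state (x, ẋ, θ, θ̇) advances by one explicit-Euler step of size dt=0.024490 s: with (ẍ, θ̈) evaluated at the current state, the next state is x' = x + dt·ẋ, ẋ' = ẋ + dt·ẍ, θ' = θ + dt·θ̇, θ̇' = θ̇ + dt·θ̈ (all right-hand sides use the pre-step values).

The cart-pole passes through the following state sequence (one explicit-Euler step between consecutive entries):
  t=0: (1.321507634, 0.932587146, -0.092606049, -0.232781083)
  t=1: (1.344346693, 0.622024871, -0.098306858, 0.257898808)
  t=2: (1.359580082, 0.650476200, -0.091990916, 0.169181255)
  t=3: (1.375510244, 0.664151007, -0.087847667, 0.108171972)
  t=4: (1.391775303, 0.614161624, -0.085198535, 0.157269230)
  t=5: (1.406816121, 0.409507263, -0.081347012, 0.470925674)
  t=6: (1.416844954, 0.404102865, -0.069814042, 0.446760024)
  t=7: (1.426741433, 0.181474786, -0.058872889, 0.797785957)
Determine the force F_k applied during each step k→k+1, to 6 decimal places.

F_0 = -14.224141 N
F_1 = 1.143593 N
F_2 = 0.482225 N
F_3 = -2.398952 N
F_4 = -9.408278 N
F_5 = -0.365802 N
F_6 = -10.195965 N

step 0→1:
  ẍ = (ẋ'−ẋ)/dt = (0.622024871−0.932587146)/0.024490 = -12.681187
  θ̈ = (θ̇'−θ̇)/dt = (0.257898808−-0.232781083)/0.024490 = 20.035929
  sinθ=-0.092474, cosθ=0.995715
  F = (M+m)·ẍ + m·l·cosθ·θ̈ − m·l·sinθ·θ̇² = -16.022046 + 1.797454 − -0.000451 = -14.224141
step 1→2:
  ẍ = (ẋ'−ẋ)/dt = (0.650476200−0.622024871)/0.024490 = 1.161753
  θ̈ = (θ̇'−θ̇)/dt = (0.169181255−0.257898808)/0.024490 = -3.622603
  sinθ=-0.098149, cosθ=0.995172
  F = (M+m)·ẍ + m·l·cosθ·θ̈ − m·l·sinθ·θ̇² = 1.467817 + -0.324812 − -0.000588 = 1.143593
step 2→3:
  ẍ = (ẋ'−ẋ)/dt = (0.664151007−0.650476200)/0.024490 = 0.558383
  θ̈ = (θ̇'−θ̇)/dt = (0.108171972−0.169181255)/0.024490 = -2.491192
  sinθ=-0.091861, cosθ=0.995772
  F = (M+m)·ẍ + m·l·cosθ·θ̈ − m·l·sinθ·θ̇² = 0.705489 + -0.223501 − -0.000237 = 0.482225
step 3→4:
  ẍ = (ẋ'−ẋ)/dt = (0.614161624−0.664151007)/0.024490 = -2.041216
  θ̈ = (θ̇'−θ̇)/dt = (0.157269230−0.108171972)/0.024490 = 2.004788
  sinθ=-0.087735, cosθ=0.996144
  F = (M+m)·ẍ + m·l·cosθ·θ̈ − m·l·sinθ·θ̇² = -2.578975 + 0.179930 − -0.000092 = -2.398952
step 4→5:
  ẍ = (ẋ'−ẋ)/dt = (0.409507263−0.614161624)/0.024490 = -8.356650
  θ̈ = (θ̇'−θ̇)/dt = (0.470925674−0.157269230)/0.024490 = 12.807531
  sinθ=-0.085095, cosθ=0.996373
  F = (M+m)·ẍ + m·l·cosθ·θ̈ − m·l·sinθ·θ̇² = -10.558210 + 1.149742 − -0.000190 = -9.408278
step 5→6:
  ẍ = (ẋ'−ẋ)/dt = (0.404102865−0.409507263)/0.024490 = -0.220678
  θ̈ = (θ̇'−θ̇)/dt = (0.446760024−0.470925674)/0.024490 = -0.986756
  sinθ=-0.081257, cosθ=0.996693
  F = (M+m)·ẍ + m·l·cosθ·θ̈ − m·l·sinθ·θ̇² = -0.278815 + -0.088610 − -0.001624 = -0.365802
step 6→7:
  ẍ = (ẋ'−ẋ)/dt = (0.181474786−0.404102865)/0.024490 = -9.090571
  θ̈ = (θ̇'−θ̇)/dt = (0.797785957−0.446760024)/0.024490 = 14.333439
  sinθ=-0.069757, cosθ=0.997564
  F = (M+m)·ẍ + m·l·cosθ·θ̈ − m·l·sinθ·θ̇² = -11.485482 + 1.288262 − -0.001254 = -10.195965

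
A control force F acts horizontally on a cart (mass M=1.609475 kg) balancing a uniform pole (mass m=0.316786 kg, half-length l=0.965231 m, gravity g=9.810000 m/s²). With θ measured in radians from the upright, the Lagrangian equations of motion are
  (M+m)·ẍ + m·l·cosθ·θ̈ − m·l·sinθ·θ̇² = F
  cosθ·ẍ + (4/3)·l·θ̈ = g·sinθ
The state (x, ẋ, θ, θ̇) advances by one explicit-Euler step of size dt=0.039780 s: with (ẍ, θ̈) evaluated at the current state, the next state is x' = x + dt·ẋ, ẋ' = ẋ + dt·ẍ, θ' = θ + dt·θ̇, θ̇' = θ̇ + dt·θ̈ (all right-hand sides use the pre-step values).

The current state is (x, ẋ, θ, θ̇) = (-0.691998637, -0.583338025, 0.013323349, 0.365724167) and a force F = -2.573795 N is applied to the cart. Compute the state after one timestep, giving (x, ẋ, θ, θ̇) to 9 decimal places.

(-0.715203824, -0.644685932, 0.027871856, 0.417428087)

sinθ=0.013322955, cosθ=0.999911245
temp = (F + m·l·θ̇²·sinθ)/(M+m) = (-2.573795 + 0.000544885)/1.926261 = -1.335878219
θ̈ = (g·sinθ − cosθ·temp)/(l·(4/3 − m·cos²θ/(M+m))) = 1.299746618
ẍ = temp − m·l·θ̈·cosθ/(M+m) = -1.542179659
Euler: x'=-0.691998637+0.039780·-0.583338025=-0.715203824, ẋ'=-0.583338025+0.039780·-1.542179659=-0.644685932
       θ'=0.013323349+0.039780·0.365724167=0.027871856, θ̇'=0.365724167+0.039780·1.299746618=0.417428087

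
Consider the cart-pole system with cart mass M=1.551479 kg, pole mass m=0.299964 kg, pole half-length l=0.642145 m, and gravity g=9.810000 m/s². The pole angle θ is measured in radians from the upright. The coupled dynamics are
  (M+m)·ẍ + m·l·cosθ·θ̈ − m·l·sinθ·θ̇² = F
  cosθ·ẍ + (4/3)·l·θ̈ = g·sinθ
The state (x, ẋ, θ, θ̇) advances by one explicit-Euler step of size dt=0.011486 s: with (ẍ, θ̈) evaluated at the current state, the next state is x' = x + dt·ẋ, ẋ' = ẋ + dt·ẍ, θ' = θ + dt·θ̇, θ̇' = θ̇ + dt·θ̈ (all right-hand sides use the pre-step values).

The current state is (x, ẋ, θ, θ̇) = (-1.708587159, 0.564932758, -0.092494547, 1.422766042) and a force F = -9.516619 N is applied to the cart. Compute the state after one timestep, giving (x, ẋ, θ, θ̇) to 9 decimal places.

sinθ=-0.092362718, cosθ=0.995725428
temp = (F + m·l·θ̇²·sinθ)/(M+m) = (-9.516619 + -0.036013550)/1.851443 = -5.159560705
θ̈ = (g·sinθ − cosθ·temp)/(l·(4/3 − m·cos²θ/(M+m))) = 5.619105599
ẍ = temp − m·l·θ̈·cosθ/(M+m) = -5.741662163
Euler: x'=-1.708587159+0.011486·0.564932758=-1.702098341, ẋ'=0.564932758+0.011486·-5.741662163=0.498984026
       θ'=-0.092494547+0.011486·1.422766042=-0.076152656, θ̇'=1.422766042+0.011486·5.619105599=1.487307089

(-1.702098341, 0.498984026, -0.076152656, 1.487307089)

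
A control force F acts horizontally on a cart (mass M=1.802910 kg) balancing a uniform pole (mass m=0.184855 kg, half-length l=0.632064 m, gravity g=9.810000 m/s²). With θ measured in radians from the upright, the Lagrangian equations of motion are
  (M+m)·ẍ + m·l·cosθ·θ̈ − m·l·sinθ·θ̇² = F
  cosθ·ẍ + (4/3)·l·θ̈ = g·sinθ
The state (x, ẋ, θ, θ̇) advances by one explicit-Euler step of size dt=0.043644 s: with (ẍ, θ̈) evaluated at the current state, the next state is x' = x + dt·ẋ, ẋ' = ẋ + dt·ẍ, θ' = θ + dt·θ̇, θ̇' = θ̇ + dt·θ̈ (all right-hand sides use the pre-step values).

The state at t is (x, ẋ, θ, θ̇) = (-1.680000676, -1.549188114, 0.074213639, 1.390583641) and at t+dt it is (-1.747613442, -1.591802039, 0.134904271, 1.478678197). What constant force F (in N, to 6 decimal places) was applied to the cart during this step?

ẍ = (ẋ'−ẋ)/dt = (-1.591802039−-1.549188114)/0.043644 = -0.976398
θ̈ = (θ̇'−θ̇)/dt = (1.478678197−1.390583641)/0.043644 = 2.018480
sinθ=0.074146, cosθ=0.997247
F = (M+m)·ẍ + m·l·cosθ·θ̈ − m·l·sinθ·θ̇² = -1.940850 + 0.235190 − 0.016752 = -1.722412

F = -1.722412 N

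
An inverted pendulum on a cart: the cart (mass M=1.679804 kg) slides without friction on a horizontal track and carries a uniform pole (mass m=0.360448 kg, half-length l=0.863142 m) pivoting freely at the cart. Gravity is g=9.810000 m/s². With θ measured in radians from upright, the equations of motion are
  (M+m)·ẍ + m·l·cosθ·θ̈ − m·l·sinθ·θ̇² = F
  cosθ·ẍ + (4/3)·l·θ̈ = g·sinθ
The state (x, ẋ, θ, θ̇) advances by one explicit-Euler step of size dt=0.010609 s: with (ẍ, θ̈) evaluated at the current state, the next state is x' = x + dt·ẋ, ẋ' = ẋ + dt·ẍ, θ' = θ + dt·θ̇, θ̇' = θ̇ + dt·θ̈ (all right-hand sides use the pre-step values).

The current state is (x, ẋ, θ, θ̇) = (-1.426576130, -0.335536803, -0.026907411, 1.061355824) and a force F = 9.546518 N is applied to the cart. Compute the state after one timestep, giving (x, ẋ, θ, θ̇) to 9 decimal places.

(-1.430135840, -0.277949672, -0.015647487, 1.008902418)

sinθ=-0.026904164, cosθ=0.999638017
temp = (F + m·l·θ̇²·sinθ)/(M+m) = (9.546518 + -0.009429016)/2.040252 = 4.674466185
θ̈ = (g·sinθ − cosθ·temp)/(l·(4/3 − m·cos²θ/(M+m))) = -4.944236579
ẍ = temp − m·l·θ̈·cosθ/(M+m) = 5.428139373
Euler: x'=-1.426576130+0.010609·-0.335536803=-1.430135840, ẋ'=-0.335536803+0.010609·5.428139373=-0.277949672
       θ'=-0.026907411+0.010609·1.061355824=-0.015647487, θ̇'=1.061355824+0.010609·-4.944236579=1.008902418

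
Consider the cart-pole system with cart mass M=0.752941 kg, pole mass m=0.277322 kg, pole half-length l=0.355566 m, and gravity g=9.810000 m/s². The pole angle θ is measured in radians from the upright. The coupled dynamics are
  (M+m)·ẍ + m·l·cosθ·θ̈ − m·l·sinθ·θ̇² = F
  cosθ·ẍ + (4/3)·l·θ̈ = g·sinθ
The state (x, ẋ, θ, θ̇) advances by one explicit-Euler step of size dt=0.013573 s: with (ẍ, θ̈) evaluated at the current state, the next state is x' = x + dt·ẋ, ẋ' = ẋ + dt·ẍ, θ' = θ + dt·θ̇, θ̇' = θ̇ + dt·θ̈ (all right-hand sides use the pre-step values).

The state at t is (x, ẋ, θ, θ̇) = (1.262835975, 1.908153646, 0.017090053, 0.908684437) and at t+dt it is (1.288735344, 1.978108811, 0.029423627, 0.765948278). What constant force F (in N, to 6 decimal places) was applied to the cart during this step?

ẍ = (ẋ'−ẋ)/dt = (1.978108811−1.908153646)/0.013573 = 5.153994
θ̈ = (θ̇'−θ̇)/dt = (0.765948278−0.908684437)/0.013573 = -10.516184
sinθ=0.017089, cosθ=0.999854
F = (M+m)·ẍ + m·l·cosθ·θ̈ − m·l·sinθ·θ̇² = 5.309970 + -1.036810 − 0.001391 = 4.271768

F = 4.271768 N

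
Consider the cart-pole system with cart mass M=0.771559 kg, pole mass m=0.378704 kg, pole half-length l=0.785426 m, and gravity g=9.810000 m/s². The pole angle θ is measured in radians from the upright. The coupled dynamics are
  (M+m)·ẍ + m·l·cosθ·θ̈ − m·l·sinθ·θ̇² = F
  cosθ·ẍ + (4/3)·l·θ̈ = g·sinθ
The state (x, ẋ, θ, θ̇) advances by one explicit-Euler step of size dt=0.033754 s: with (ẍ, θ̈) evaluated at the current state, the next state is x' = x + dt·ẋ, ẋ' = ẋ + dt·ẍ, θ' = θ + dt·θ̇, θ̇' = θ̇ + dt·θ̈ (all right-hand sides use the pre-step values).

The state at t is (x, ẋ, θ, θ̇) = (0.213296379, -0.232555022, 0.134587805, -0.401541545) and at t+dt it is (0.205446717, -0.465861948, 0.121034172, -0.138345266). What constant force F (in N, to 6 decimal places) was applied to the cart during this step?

ẍ = (ẋ'−ẋ)/dt = (-0.465861948−-0.232555022)/0.033754 = -6.911979
θ̈ = (θ̇'−θ̇)/dt = (-0.138345266−-0.401541545)/0.033754 = 7.797484
sinθ=0.134182, cosθ=0.990957
F = (M+m)·ẍ + m·l·cosθ·θ̈ − m·l·sinθ·θ̇² = -7.950593 + 2.298340 − 0.006435 = -5.658688

F = -5.658688 N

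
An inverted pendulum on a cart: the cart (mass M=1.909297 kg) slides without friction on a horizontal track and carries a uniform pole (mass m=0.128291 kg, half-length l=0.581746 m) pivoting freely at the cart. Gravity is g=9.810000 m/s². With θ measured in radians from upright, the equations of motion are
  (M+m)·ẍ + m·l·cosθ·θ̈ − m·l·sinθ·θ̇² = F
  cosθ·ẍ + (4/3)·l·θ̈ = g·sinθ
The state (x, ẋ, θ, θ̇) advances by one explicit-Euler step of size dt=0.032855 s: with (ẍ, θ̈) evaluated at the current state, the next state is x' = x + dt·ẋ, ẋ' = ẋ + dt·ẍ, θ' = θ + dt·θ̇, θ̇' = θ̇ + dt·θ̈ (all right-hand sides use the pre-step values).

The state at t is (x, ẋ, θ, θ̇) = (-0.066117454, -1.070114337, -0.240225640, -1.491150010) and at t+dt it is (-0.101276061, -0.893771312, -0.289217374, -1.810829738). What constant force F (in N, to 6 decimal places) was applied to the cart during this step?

F = 10.270527 N

ẍ = (ẋ'−ẋ)/dt = (-0.893771312−-1.070114337)/0.032855 = 5.367312
θ̈ = (θ̇'−θ̇)/dt = (-1.810829738−-1.491150010)/0.032855 = -9.730018
sinθ=-0.237922, cosθ=0.971284
F = (M+m)·ẍ + m·l·cosθ·θ̈ − m·l·sinθ·θ̇² = 10.936370 + -0.705326 − -0.039483 = 10.270527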